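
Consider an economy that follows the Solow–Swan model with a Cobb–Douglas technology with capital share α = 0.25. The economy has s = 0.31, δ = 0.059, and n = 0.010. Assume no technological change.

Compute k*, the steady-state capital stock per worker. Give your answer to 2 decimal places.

Steady state requires s·f(k) = (n + δ)·k, i.e. s·k^α = (n + δ)·k.
Rearranging, k^(1−α) = s / (n + δ).
k^0.75 = 0.31 / (0.010 + 0.059) = 0.31 / 0.069 = 4.4928
k* = 4.4928^(1/0.75) ≈ 7.4135

k* ≈ 7.41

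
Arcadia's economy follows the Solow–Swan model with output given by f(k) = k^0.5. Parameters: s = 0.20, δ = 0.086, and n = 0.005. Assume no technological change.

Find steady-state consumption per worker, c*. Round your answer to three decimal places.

c* ≈ 1.758

In steady state, investment equals break-even investment: s·k^α = (n + δ)·k.
Dividing both sides by k: k^(1−α) = s / (n + δ).
k^0.5 = 0.20 / (0.005 + 0.086) = 0.20 / 0.091 = 2.1978
k* = 2.1978^(1/0.5) ≈ 4.8303
y* = (k*)^α = 4.8303^0.5 ≈ 2.1978
c* = (1 − s)·y* = (1 − 0.20) × 2.1978 ≈ 1.7582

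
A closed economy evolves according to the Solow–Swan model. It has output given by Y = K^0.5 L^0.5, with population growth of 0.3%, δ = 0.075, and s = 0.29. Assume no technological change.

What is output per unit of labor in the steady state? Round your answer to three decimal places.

At the steady state, Δk = 0, so s·k^α = (n + δ)·k.
Rearranging, k^(1−α) = s / (n + δ).
k^0.5 = 0.29 / (0.003 + 0.075) = 0.29 / 0.078 = 3.7179
k* = 3.7179^(1/0.5) ≈ 13.8228
y* = (k*)^α = 13.8228^0.5 ≈ 3.7179

y* = 3.718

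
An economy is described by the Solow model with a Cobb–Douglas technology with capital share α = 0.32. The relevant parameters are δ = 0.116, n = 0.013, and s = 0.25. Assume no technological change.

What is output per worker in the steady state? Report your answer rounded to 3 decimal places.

At the steady state, Δk = 0, so s·k^α = (n + δ)·k.
Dividing both sides by k: k^(1−α) = s / (n + δ).
k^0.68 = 0.25 / (0.013 + 0.116) = 0.25 / 0.129 = 1.9380
k* = 1.9380^(1/0.68) ≈ 2.6459
y* = (k*)^α = 2.6459^0.32 ≈ 1.3653

y* ≈ 1.365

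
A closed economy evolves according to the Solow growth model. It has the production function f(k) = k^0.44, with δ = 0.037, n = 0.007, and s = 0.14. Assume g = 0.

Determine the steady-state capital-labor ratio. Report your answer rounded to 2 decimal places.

k* ≈ 7.90

At the steady state, Δk = 0, so s·k^α = (n + δ)·k.
Dividing both sides by k: k^(1−α) = s / (n + δ).
k^0.56 = 0.14 / (0.007 + 0.037) = 0.14 / 0.044 = 3.1818
k* = 3.1818^(1/0.56) ≈ 7.9001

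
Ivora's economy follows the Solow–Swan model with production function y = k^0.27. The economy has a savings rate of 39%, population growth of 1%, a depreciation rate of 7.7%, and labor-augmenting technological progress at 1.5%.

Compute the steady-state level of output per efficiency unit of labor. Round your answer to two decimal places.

Steady state requires s·f(k) = (n + g + δ)·k, i.e. s·k^α = (n + g + δ)·k.
Dividing both sides by k: k^(1−α) = s / (n + g + δ).
k^0.73 = 0.39 / (0.010 + 0.015 + 0.077) = 0.39 / 0.102 = 3.8235
k* = 3.8235^(1/0.73) ≈ 6.2790
y* = (k*)^α = 6.2790^0.27 ≈ 1.6422

y* = 1.64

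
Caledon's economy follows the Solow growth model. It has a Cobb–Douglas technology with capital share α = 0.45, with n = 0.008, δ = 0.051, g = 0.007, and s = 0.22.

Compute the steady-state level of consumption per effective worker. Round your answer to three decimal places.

c* = 2.089

In steady state, investment equals break-even investment: s·k^α = (n + g + δ)·k.
Dividing both sides by k: k^(1−α) = s / (n + g + δ).
k^0.55 = 0.22 / (0.008 + 0.007 + 0.051) = 0.22 / 0.066 = 3.3333
k* = 3.3333^(1/0.55) ≈ 8.9265
y* = (k*)^α = 8.9265^0.45 ≈ 2.6780
c* = (1 − s)·y* = (1 − 0.22) × 2.6780 ≈ 2.0888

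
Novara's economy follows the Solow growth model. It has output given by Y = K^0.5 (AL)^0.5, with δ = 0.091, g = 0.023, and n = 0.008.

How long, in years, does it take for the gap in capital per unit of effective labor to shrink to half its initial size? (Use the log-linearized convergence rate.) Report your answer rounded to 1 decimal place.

Near the steady state the convergence rate is λ = (1 − α)(n + g + δ).
λ = (1 − 0.5) × 0.122 = 0.5 × 0.122 = 0.0610
Half-life = ln 2 / λ = 0.6931 / 0.0610 ≈ 11.36 years

t_½ ≈ 11.4 years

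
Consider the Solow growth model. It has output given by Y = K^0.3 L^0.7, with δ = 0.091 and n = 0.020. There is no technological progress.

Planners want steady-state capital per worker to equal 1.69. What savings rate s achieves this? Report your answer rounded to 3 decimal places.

In steady state, investment equals break-even investment: s·k^α = (n + δ)·k.
So s / (n + δ) = (k*)^(1−α) = 1.69^0.7 = 1.4438.
Therefore s = 1.4438 × (n + δ) = 1.4438 × 0.111 = 0.1603.

s ≈ 0.160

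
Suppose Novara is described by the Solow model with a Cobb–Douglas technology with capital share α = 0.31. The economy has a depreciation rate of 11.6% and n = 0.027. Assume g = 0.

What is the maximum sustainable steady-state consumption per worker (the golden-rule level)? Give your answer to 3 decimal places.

c_gold ≈ 0.977

At the golden rule, f'(k) = n + δ, so α·k^(α−1) = n + δ and k_gold = (α/(n + δ))^(1/(1−α)).
k_gold = (0.31/0.143)^(1/0.69) = 2.1678^1.4493 ≈ 3.0690
c_gold = f(k_gold) − (n + δ)·k_gold = 1.4157 − 0.143×3.0690 ≈ 0.9768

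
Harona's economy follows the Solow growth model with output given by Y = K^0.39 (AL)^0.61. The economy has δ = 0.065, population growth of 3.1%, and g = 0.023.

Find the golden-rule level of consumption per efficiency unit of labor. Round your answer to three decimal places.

c_gold ≈ 1.303

At the golden rule, f'(k) = n + g + δ, so α·k^(α−1) = n + g + δ and k_gold = (α/(n + g + δ))^(1/(1−α)).
k_gold = (0.39/0.119)^(1/0.61) = 3.2773^1.6393 ≈ 6.9998
c_gold = f(k_gold) − (n + g + δ)·k_gold = 2.1359 − 0.119×6.9998 ≈ 1.3029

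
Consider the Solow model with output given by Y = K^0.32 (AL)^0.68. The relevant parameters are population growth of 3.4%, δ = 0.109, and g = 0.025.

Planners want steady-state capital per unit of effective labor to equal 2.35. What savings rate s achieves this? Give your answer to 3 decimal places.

At the steady state, Δk = 0, so s·k^α = (n + g + δ)·k.
So s / (n + g + δ) = (k*)^(1−α) = 2.35^0.68 = 1.7878.
Therefore s = 1.7878 × (n + g + δ) = 1.7878 × 0.168 = 0.3004.

s ≈ 0.300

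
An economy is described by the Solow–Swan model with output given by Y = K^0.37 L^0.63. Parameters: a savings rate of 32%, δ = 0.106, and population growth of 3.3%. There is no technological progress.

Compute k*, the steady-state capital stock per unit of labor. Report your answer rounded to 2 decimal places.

At the steady state, Δk = 0, so s·k^α = (n + δ)·k.
Dividing both sides by k: k^(1−α) = s / (n + δ).
k^0.63 = 0.32 / (0.033 + 0.106) = 0.32 / 0.139 = 2.3022
k* = 2.3022^(1/0.63) ≈ 3.7569

k* ≈ 3.76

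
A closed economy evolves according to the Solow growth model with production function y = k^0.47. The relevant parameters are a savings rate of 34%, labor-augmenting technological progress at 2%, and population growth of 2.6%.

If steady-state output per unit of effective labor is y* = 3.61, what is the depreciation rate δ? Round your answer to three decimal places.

At the steady state, Δk = 0, so s·k^α = (n + g + δ)·k.
Since y* = [s/(n + g + δ)]^(α/(1−α)), we have s/(n + g + δ) = (y*)^((1−α)/α) = 3.61^1.1277 = 4.2531.
Therefore n + g + δ = s / 4.2531 = 0.34 / 4.2531 = 0.0799, so δ = 0.0799 − 0.046 = 0.0339.

δ ≈ 0.034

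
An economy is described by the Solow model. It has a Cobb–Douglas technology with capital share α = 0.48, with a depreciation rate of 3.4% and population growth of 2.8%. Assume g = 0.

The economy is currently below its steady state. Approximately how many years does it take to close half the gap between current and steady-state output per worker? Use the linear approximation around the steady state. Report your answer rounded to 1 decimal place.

t_½ ≈ 21.5 years

Near the steady state the convergence rate is λ = (1 − α)(n + δ).
λ = (1 − 0.48) × 0.062 = 0.52 × 0.062 = 0.03224
Half-life = ln 2 / λ = 0.6931 / 0.03224 ≈ 21.50 years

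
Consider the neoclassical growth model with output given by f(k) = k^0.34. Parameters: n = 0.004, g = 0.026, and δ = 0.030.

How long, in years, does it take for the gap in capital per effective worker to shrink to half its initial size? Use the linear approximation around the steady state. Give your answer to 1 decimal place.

half-life ≈ 17.5 years

Near the steady state the convergence rate is λ = (1 − α)(n + g + δ).
λ = (1 − 0.34) × 0.060 = 0.66 × 0.060 = 0.0396
Half-life = ln 2 / λ = 0.6931 / 0.0396 ≈ 17.50 years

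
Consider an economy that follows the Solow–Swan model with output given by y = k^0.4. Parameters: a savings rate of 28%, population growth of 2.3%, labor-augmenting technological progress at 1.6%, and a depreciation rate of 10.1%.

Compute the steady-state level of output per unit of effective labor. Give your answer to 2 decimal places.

In steady state, investment equals break-even investment: s·k^α = (n + g + δ)·k.
Rearranging, k^(1−α) = s / (n + g + δ).
k^0.6 = 0.28 / (0.023 + 0.016 + 0.101) = 0.28 / 0.140 = 2.0000
k* = 2.0000^(1/0.6) ≈ 3.1748
y* = (k*)^α = 3.1748^0.4 ≈ 1.5874

y* = 1.59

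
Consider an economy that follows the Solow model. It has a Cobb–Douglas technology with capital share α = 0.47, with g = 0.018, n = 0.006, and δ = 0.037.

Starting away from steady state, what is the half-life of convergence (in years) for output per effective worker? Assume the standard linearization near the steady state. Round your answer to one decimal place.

Near the steady state the convergence rate is λ = (1 − α)(n + g + δ).
λ = (1 − 0.47) × 0.061 = 0.53 × 0.061 = 0.03233
Half-life = ln 2 / λ = 0.6931 / 0.03233 ≈ 21.44 years

half-life ≈ 21.4 years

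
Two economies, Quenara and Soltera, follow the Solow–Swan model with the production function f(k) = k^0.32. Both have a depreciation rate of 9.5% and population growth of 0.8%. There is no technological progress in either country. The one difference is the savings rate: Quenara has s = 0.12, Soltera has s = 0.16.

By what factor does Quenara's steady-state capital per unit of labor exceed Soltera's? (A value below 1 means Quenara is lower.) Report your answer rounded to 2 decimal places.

ratio ≈ 0.66

Steady-state k* = [s/(n + δ)]^(1/(1−α)), so the ratio is [ (s_Q/(n + δ)_Q) / (s_S/(n + δ)_S) ]^1.4706.
s_Q/(n + δ)_Q = 0.12/0.103 = 1.1650; s_S/(n + δ)_S = 0.16/0.103 = 1.5534.
Ratio = (1.1650/1.5534)^1.4706 = 0.7500^1.4706 ≈ 0.6550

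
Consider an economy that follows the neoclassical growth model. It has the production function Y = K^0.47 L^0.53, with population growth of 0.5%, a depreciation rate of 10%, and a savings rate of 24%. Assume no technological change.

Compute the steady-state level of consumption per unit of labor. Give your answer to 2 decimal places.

Steady state requires s·f(k) = (n + δ)·k, i.e. s·k^α = (n + δ)·k.
Rearranging, k^(1−α) = s / (n + δ).
k^0.53 = 0.24 / (0.005 + 0.100) = 0.24 / 0.105 = 2.2857
k* = 2.2857^(1/0.53) ≈ 4.7577
y* = (k*)^α = 4.7577^0.47 ≈ 2.0815
c* = (1 − s)·y* = (1 − 0.24) × 2.0815 ≈ 1.5819

c* = 1.58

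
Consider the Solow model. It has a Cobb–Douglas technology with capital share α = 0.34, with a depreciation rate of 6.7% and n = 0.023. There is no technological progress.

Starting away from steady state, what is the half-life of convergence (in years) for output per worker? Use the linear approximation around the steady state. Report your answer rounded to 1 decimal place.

Near the steady state the convergence rate is λ = (1 − α)(n + δ).
λ = (1 − 0.34) × 0.090 = 0.66 × 0.090 = 0.0594
Half-life = ln 2 / λ = 0.6931 / 0.0594 ≈ 11.67 years

t_½ ≈ 11.7 years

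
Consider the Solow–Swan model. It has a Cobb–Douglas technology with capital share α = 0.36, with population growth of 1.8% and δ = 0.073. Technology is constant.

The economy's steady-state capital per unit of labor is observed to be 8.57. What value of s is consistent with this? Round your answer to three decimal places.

Steady state requires s·f(k) = (n + δ)·k, i.e. s·k^α = (n + δ)·k.
So s / (n + δ) = (k*)^(1−α) = 8.57^0.64 = 3.9546.
Therefore s = 3.9546 × (n + δ) = 3.9546 × 0.091 = 0.3599.

s ≈ 0.360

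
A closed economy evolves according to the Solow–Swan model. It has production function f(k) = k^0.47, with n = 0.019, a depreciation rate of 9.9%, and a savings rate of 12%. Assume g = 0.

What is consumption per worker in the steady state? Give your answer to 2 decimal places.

c* ≈ 0.89

In steady state, investment equals break-even investment: s·k^α = (n + δ)·k.
Rearranging, k^(1−α) = s / (n + δ).
k^0.53 = 0.12 / (0.019 + 0.099) = 0.12 / 0.118 = 1.0169
k* = 1.0169^(1/0.53) ≈ 1.0321
y* = (k*)^α = 1.0321^0.47 ≈ 1.0150
c* = (1 − s)·y* = (1 − 0.12) × 1.0150 ≈ 0.8932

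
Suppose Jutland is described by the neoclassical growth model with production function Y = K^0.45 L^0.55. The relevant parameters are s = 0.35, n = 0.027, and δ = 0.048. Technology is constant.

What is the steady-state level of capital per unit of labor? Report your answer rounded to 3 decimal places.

Steady state requires s·f(k) = (n + δ)·k, i.e. s·k^α = (n + δ)·k.
Dividing both sides by k: k^(1−α) = s / (n + δ).
k^0.55 = 0.35 / (0.027 + 0.048) = 0.35 / 0.075 = 4.6667
k* = 4.6667^(1/0.55) ≈ 16.4582

k* ≈ 16.458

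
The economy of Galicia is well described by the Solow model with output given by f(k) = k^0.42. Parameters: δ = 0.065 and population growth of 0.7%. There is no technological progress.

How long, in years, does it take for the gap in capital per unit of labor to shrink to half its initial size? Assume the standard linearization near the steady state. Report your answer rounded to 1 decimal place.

Near the steady state the convergence rate is λ = (1 − α)(n + δ).
λ = (1 − 0.42) × 0.072 = 0.58 × 0.072 = 0.04176
Half-life = ln 2 / λ = 0.6931 / 0.04176 ≈ 16.60 years

about 16.6 years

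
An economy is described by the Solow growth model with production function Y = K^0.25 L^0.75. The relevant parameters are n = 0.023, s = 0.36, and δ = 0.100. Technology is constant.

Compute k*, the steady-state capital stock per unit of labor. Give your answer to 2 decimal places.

In steady state, investment equals break-even investment: s·k^α = (n + δ)·k.
Dividing both sides by k: k^(1−α) = s / (n + δ).
k^0.75 = 0.36 / (0.023 + 0.100) = 0.36 / 0.123 = 2.9268
k* = 2.9268^(1/0.75) ≈ 4.1866

k* = 4.19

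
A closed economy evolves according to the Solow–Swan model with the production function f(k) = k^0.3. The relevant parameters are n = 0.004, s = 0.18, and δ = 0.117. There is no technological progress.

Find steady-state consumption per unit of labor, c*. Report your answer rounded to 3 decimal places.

c* = 0.972

At the steady state, Δk = 0, so s·k^α = (n + δ)·k.
Rearranging, k^(1−α) = s / (n + δ).
k^0.7 = 0.18 / (0.004 + 0.117) = 0.18 / 0.121 = 1.4876
k* = 1.4876^(1/0.7) ≈ 1.7636
y* = (k*)^α = 1.7636^0.3 ≈ 1.1856
c* = (1 − s)·y* = (1 − 0.18) × 1.1856 ≈ 0.9722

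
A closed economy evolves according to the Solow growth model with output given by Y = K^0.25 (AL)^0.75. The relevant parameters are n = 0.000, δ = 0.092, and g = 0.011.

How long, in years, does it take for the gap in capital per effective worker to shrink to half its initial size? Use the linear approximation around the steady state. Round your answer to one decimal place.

Near the steady state the convergence rate is λ = (1 − α)(n + g + δ).
λ = (1 − 0.25) × 0.103 = 0.75 × 0.103 = 0.07725
Half-life = ln 2 / λ = 0.6931 / 0.07725 ≈ 8.97 years

about 9.0 years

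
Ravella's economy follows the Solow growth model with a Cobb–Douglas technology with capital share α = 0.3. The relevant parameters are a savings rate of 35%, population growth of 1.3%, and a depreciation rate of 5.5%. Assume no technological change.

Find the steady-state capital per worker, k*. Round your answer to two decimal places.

k* = 10.39

Steady state requires s·f(k) = (n + δ)·k, i.e. s·k^α = (n + δ)·k.
Dividing both sides by k: k^(1−α) = s / (n + δ).
k^0.7 = 0.35 / (0.013 + 0.055) = 0.35 / 0.068 = 5.1471
k* = 5.1471^(1/0.7) ≈ 10.3877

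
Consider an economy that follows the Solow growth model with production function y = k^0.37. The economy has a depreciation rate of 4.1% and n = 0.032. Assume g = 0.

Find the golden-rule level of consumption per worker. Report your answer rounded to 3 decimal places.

At the golden rule, f'(k) = n + δ, so α·k^(α−1) = n + δ and k_gold = (α/(n + δ))^(1/(1−α)).
k_gold = (0.37/0.073)^(1/0.63) = 5.0685^1.5873 ≈ 13.1479
c_gold = f(k_gold) − (n + δ)·k_gold = 2.5940 − 0.073×13.1479 ≈ 1.6342

c_gold ≈ 1.634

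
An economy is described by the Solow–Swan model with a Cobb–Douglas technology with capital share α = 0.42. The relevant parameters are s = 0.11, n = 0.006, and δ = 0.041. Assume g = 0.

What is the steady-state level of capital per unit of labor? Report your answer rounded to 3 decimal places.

In steady state, investment equals break-even investment: s·k^α = (n + δ)·k.
Rearranging, k^(1−α) = s / (n + δ).
k^0.58 = 0.11 / (0.006 + 0.041) = 0.11 / 0.047 = 2.3404
k* = 2.3404^(1/0.58) ≈ 4.3322

k* = 4.332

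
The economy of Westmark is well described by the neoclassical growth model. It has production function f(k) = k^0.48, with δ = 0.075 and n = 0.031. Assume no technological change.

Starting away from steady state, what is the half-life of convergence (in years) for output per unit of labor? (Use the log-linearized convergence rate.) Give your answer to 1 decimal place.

Near the steady state the convergence rate is λ = (1 − α)(n + δ).
λ = (1 − 0.48) × 0.106 = 0.52 × 0.106 = 0.05512
Half-life = ln 2 / λ = 0.6931 / 0.05512 ≈ 12.57 years

t_½ ≈ 12.6 years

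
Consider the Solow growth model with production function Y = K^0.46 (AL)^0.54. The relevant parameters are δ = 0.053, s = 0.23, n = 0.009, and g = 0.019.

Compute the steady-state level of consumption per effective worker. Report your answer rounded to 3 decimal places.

Steady state requires s·f(k) = (n + g + δ)·k, i.e. s·k^α = (n + g + δ)·k.
Rearranging, k^(1−α) = s / (n + g + δ).
k^0.54 = 0.23 / (0.009 + 0.019 + 0.053) = 0.23 / 0.081 = 2.8395
k* = 2.8395^(1/0.54) ≈ 6.9078
y* = (k*)^α = 6.9078^0.46 ≈ 2.4327
c* = (1 − s)·y* = (1 − 0.23) × 2.4327 ≈ 1.8732

c* ≈ 1.873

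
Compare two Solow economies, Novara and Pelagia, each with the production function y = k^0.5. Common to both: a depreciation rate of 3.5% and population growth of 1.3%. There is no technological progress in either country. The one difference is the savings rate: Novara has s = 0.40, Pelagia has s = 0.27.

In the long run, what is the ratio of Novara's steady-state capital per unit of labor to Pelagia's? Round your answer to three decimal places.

Steady-state k* = [s/(n + δ)]^(1/(1−α)), so the ratio is [ (s_N/(n + δ)_N) / (s_P/(n + δ)_P) ]^2.
s_N/(n + δ)_N = 0.40/0.048 = 8.3333; s_P/(n + δ)_P = 0.27/0.048 = 5.6250.
Ratio = (8.3333/5.6250)^2 = 1.4815^2 ≈ 2.1948

ratio ≈ 2.195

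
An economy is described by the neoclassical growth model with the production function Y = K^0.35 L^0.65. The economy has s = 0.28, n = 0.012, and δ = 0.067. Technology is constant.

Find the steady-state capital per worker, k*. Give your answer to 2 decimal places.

At the steady state, Δk = 0, so s·k^α = (n + δ)·k.
Dividing both sides by k: k^(1−α) = s / (n + δ).
k^0.65 = 0.28 / (0.012 + 0.067) = 0.28 / 0.079 = 3.5443
k* = 3.5443^(1/0.65) ≈ 7.0054

k* = 7.01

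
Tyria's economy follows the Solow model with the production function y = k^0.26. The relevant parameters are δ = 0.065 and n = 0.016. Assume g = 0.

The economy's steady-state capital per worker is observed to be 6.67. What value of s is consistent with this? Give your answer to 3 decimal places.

s ≈ 0.330

In steady state, investment equals break-even investment: s·k^α = (n + δ)·k.
So s / (n + δ) = (k*)^(1−α) = 6.67^0.74 = 4.0724.
Therefore s = 4.0724 × (n + δ) = 4.0724 × 0.081 = 0.3299.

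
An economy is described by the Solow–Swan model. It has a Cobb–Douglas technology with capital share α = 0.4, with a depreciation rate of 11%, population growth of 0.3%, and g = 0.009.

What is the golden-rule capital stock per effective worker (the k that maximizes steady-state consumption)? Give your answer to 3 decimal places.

k_gold ≈ 7.236

The golden rule sets f'(k) = n + g + δ, i.e. α·k^(α−1) = n + g + δ.
So k^(1−α) = α / (n + g + δ) = 0.4 / 0.122 = 3.2787.
k_gold = 3.2787^(1/0.6) ≈ 7.2361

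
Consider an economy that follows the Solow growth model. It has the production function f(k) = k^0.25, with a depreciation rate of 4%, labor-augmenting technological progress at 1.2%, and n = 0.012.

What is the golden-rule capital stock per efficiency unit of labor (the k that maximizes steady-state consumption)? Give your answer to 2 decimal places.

k_gold ≈ 6.15

The golden rule sets f'(k) = n + g + δ, i.e. α·k^(α−1) = n + g + δ.
So k^(1−α) = α / (n + g + δ) = 0.25 / 0.064 = 3.9063.
k_gold = 3.9063^(1/0.75) ≈ 6.1521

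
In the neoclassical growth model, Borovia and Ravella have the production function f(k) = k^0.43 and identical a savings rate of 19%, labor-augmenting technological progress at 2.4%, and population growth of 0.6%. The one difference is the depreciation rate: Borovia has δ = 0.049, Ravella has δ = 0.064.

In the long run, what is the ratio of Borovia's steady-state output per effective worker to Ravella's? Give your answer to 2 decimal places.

y*_B / y*_R ≈ 1.14

Steady-state y* = [s/(n + g + δ)]^(α/(1−α)), so the ratio is [ (s_B/(n + g + δ)_B) / (s_R/(n + g + δ)_R) ]^0.7544.
s_B/(n + g + δ)_B = 0.19/0.079 = 2.4051; s_R/(n + g + δ)_R = 0.19/0.094 = 2.0213.
Ratio = (2.4051/2.0213)^0.7544 = 1.1899^0.7544 ≈ 1.1402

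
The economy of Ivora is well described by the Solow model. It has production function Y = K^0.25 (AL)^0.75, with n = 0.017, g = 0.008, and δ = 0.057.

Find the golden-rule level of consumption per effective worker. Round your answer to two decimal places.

c_gold ≈ 1.09

At the golden rule, f'(k) = n + g + δ, so α·k^(α−1) = n + g + δ and k_gold = (α/(n + g + δ))^(1/(1−α)).
k_gold = (0.25/0.082)^(1/0.75) = 3.0488^1.3333 ≈ 4.4207
c_gold = f(k_gold) − (n + g + δ)·k_gold = 1.4500 − 0.082×4.4207 ≈ 1.0875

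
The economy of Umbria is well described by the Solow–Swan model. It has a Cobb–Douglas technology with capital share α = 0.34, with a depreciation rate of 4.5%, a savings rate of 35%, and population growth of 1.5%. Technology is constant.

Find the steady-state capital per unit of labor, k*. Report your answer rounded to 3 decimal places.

Steady state requires s·f(k) = (n + δ)·k, i.e. s·k^α = (n + δ)·k.
Dividing both sides by k: k^(1−α) = s / (n + δ).
k^0.66 = 0.35 / (0.015 + 0.045) = 0.35 / 0.060 = 5.8333
k* = 5.8333^(1/0.66) ≈ 14.4703

k* ≈ 14.470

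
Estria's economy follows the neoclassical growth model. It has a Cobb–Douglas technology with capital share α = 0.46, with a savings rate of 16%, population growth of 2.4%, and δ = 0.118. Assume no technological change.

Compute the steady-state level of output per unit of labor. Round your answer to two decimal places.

y* = 1.11

At the steady state, Δk = 0, so s·k^α = (n + δ)·k.
Dividing both sides by k: k^(1−α) = s / (n + δ).
k^0.54 = 0.16 / (0.024 + 0.118) = 0.16 / 0.142 = 1.1268
k* = 1.1268^(1/0.54) ≈ 1.2474
y* = (k*)^α = 1.2474^0.46 ≈ 1.1070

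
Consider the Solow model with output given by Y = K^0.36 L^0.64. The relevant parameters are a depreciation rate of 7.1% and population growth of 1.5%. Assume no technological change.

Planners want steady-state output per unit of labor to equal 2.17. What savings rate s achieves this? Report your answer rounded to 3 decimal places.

In steady state, investment equals break-even investment: s·k^α = (n + δ)·k.
Since y* = [s/(n + δ)]^(α/(1−α)), we have s/(n + δ) = (y*)^((1−α)/α) = 2.17^1.7778 = 3.9642.
Therefore s = 3.9642 × (n + δ) = 3.9642 × 0.086 = 0.3409.

s ≈ 0.341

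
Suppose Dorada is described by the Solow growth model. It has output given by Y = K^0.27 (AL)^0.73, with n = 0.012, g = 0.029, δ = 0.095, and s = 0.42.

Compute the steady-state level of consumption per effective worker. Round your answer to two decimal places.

At the steady state, Δk = 0, so s·k^α = (n + g + δ)·k.
Rearranging, k^(1−α) = s / (n + g + δ).
k^0.73 = 0.42 / (0.012 + 0.029 + 0.095) = 0.42 / 0.136 = 3.0882
k* = 3.0882^(1/0.73) ≈ 4.6863
y* = (k*)^α = 4.6863^0.27 ≈ 1.5175
c* = (1 − s)·y* = (1 − 0.42) × 1.5175 ≈ 0.8802

c* ≈ 0.88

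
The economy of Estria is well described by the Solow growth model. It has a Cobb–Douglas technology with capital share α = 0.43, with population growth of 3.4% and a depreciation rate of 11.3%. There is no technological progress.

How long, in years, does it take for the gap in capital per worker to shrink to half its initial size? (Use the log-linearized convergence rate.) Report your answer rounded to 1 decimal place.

Near the steady state the convergence rate is λ = (1 − α)(n + δ).
λ = (1 − 0.43) × 0.147 = 0.57 × 0.147 = 0.08379
Half-life = ln 2 / λ = 0.6931 / 0.08379 ≈ 8.27 years

half-life ≈ 8.3 years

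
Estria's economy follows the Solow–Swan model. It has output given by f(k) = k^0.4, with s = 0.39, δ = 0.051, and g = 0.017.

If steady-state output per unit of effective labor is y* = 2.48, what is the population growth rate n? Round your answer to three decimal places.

Steady state requires s·f(k) = (n + g + δ)·k, i.e. s·k^α = (n + g + δ)·k.
Since y* = [s/(n + g + δ)]^(α/(1−α)), we have s/(n + g + δ) = (y*)^((1−α)/α) = 2.48^1.5 = 3.9055.
Therefore n + g + δ = s / 3.9055 = 0.39 / 3.9055 = 0.0999, so n = 0.0999 − 0.068 = 0.0319.

n ≈ 0.032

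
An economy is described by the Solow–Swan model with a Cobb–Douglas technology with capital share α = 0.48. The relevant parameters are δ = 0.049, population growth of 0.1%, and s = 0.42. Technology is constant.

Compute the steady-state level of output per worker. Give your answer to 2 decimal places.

In steady state, investment equals break-even investment: s·k^α = (n + δ)·k.
Dividing both sides by k: k^(1−α) = s / (n + δ).
k^0.52 = 0.42 / (0.001 + 0.049) = 0.42 / 0.050 = 8.4000
k* = 8.4000^(1/0.52) ≈ 59.9046
y* = (k*)^α = 59.9046^0.48 ≈ 7.1315

y* = 7.13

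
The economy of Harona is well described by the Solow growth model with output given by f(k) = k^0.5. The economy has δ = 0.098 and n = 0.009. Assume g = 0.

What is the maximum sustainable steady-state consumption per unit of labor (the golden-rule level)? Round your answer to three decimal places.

At the golden rule, f'(k) = n + δ, so α·k^(α−1) = n + δ and k_gold = (α/(n + δ))^(1/(1−α)).
k_gold = (0.5/0.107)^(1/0.5) = 4.6729^2 ≈ 21.8360
c_gold = f(k_gold) − (n + δ)·k_gold = 4.6729 − 0.107×21.8360 ≈ 2.3364

c_gold ≈ 2.336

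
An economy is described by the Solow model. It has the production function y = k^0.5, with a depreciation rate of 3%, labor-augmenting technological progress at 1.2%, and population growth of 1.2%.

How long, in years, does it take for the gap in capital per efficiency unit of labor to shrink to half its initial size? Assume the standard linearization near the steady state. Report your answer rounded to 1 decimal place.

t_½ ≈ 25.7 years

Near the steady state the convergence rate is λ = (1 − α)(n + g + δ).
λ = (1 − 0.5) × 0.054 = 0.5 × 0.054 = 0.0270
Half-life = ln 2 / λ = 0.6931 / 0.0270 ≈ 25.67 years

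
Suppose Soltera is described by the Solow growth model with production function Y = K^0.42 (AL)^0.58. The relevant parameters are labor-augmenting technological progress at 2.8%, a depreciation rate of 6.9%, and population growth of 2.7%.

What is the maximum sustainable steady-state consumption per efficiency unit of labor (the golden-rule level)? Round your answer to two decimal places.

c_gold ≈ 1.40

At the golden rule, f'(k) = n + g + δ, so α·k^(α−1) = n + g + δ and k_gold = (α/(n + g + δ))^(1/(1−α)).
k_gold = (0.42/0.124)^(1/0.58) = 3.3871^1.7241 ≈ 8.1936
c_gold = f(k_gold) − (n + g + δ)·k_gold = 2.4191 − 0.124×8.1936 ≈ 1.4031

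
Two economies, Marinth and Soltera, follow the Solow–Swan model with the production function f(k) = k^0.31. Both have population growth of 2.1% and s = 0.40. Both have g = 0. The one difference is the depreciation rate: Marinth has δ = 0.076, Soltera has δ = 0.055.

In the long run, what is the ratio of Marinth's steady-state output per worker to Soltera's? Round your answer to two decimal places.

Steady-state y* = [s/(n + δ)]^(α/(1−α)), so the ratio is [ (s_M/(n + δ)_M) / (s_S/(n + δ)_S) ]^0.4493.
s_M/(n + δ)_M = 0.40/0.097 = 4.1237; s_S/(n + δ)_S = 0.40/0.076 = 5.2632.
Ratio = (4.1237/5.2632)^0.4493 = 0.7835^0.4493 ≈ 0.8962

ratio ≈ 0.90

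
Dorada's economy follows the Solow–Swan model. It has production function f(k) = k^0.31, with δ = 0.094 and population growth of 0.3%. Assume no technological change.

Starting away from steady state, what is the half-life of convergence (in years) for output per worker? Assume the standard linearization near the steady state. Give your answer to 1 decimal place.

Near the steady state the convergence rate is λ = (1 − α)(n + δ).
λ = (1 − 0.31) × 0.097 = 0.69 × 0.097 = 0.06693
Half-life = ln 2 / λ = 0.6931 / 0.06693 ≈ 10.36 years

half-life ≈ 10.4 years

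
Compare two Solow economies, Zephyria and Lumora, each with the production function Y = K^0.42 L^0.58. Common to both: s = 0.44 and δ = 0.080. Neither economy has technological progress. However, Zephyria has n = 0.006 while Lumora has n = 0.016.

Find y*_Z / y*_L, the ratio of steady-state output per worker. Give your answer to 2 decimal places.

Steady-state y* = [s/(n + δ)]^(α/(1−α)), so the ratio is [ (s_Z/(n + δ)_Z) / (s_L/(n + δ)_L) ]^0.7241.
s_Z/(n + δ)_Z = 0.44/0.086 = 5.1163; s_L/(n + δ)_L = 0.44/0.096 = 4.5833.
Ratio = (5.1163/4.5833)^0.7241 = 1.1163^0.7241 ≈ 1.0829

y*_Z / y*_L ≈ 1.08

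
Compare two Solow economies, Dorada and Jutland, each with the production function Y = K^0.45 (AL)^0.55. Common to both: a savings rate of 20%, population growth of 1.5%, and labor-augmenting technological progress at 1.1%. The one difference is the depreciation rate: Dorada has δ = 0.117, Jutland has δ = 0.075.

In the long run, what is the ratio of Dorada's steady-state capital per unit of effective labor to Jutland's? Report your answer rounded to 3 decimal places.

Steady-state k* = [s/(n + g + δ)]^(1/(1−α)), so the ratio is [ (s_D/(n + g + δ)_D) / (s_J/(n + g + δ)_J) ]^1.8182.
s_D/(n + g + δ)_D = 0.20/0.143 = 1.3986; s_J/(n + g + δ)_J = 0.20/0.101 = 1.9802.
Ratio = (1.3986/1.9802)^1.8182 = 0.7063^1.8182 ≈ 0.5314

k*_D / k*_J ≈ 0.531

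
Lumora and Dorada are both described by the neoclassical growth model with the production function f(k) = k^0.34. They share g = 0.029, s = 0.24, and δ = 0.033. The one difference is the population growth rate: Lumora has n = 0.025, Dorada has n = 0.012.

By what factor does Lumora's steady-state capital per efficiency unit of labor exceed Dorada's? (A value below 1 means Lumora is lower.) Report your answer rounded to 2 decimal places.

Steady-state k* = [s/(n + g + δ)]^(1/(1−α)), so the ratio is [ (s_L/(n + g + δ)_L) / (s_D/(n + g + δ)_D) ]^1.5152.
s_L/(n + g + δ)_L = 0.24/0.087 = 2.7586; s_D/(n + g + δ)_D = 0.24/0.074 = 3.2432.
Ratio = (2.7586/3.2432)^1.5152 = 0.8506^1.5152 ≈ 0.7826

k*_L / k*_D ≈ 0.78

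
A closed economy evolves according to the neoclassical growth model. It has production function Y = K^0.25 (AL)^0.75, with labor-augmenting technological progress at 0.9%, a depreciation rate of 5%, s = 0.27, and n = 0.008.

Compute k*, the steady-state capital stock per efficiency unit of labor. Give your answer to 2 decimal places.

k* ≈ 6.41

In steady state, investment equals break-even investment: s·k^α = (n + g + δ)·k.
Dividing both sides by k: k^(1−α) = s / (n + g + δ).
k^0.75 = 0.27 / (0.008 + 0.009 + 0.050) = 0.27 / 0.067 = 4.0299
k* = 4.0299^(1/0.75) ≈ 6.4130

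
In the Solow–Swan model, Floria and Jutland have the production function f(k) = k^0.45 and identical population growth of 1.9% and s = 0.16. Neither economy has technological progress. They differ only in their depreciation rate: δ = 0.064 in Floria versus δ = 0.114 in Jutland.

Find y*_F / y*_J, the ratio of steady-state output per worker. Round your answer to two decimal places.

Steady-state y* = [s/(n + δ)]^(α/(1−α)), so the ratio is [ (s_F/(n + δ)_F) / (s_J/(n + δ)_J) ]^0.8182.
s_F/(n + δ)_F = 0.16/0.083 = 1.9277; s_J/(n + δ)_J = 0.16/0.133 = 1.2030.
Ratio = (1.9277/1.2030)^0.8182 = 1.6024^0.8182 ≈ 1.4708

y*_F / y*_J ≈ 1.47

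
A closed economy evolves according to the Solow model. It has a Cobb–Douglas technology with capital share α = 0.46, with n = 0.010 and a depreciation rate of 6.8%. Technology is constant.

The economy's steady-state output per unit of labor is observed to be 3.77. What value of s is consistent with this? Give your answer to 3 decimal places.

s ≈ 0.370

At the steady state, Δk = 0, so s·k^α = (n + δ)·k.
Since y* = [s/(n + δ)]^(α/(1−α)), we have s/(n + δ) = (y*)^((1−α)/α) = 3.77^1.1739 = 4.7486.
Therefore s = 4.7486 × (n + δ) = 4.7486 × 0.078 = 0.3704.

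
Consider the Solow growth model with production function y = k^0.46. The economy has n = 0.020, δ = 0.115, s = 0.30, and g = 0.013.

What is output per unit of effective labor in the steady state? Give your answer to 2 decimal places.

y* = 1.83

Steady state requires s·f(k) = (n + g + δ)·k, i.e. s·k^α = (n + g + δ)·k.
Rearranging, k^(1−α) = s / (n + g + δ).
k^0.54 = 0.30 / (0.020 + 0.013 + 0.115) = 0.30 / 0.148 = 2.0270
k* = 2.0270^(1/0.54) ≈ 3.7004
y* = (k*)^α = 3.7004^0.46 ≈ 1.8256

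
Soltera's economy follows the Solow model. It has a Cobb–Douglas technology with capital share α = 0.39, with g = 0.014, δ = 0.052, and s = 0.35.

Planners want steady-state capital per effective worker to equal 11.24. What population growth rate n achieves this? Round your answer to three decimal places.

n ≈ 0.014

In steady state, investment equals break-even investment: s·k^α = (n + g + δ)·k.
So s / (n + g + δ) = (k*)^(1−α) = 11.24^0.61 = 4.3749.
Therefore n + g + δ = s / 4.3749 = 0.35 / 4.3749 = 0.0800, so n = 0.0800 − 0.066 = 0.0140.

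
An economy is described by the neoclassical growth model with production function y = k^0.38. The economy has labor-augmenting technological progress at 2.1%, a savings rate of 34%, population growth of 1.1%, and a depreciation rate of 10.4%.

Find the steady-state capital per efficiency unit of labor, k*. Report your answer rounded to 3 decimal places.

k* ≈ 4.384

At the steady state, Δk = 0, so s·k^α = (n + g + δ)·k.
Dividing both sides by k: k^(1−α) = s / (n + g + δ).
k^0.62 = 0.34 / (0.011 + 0.021 + 0.104) = 0.34 / 0.136 = 2.5000
k* = 2.5000^(1/0.62) ≈ 4.3837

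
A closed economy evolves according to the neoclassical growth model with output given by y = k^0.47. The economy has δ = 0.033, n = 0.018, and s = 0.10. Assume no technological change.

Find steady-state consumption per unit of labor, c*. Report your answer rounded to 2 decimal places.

Steady state requires s·f(k) = (n + δ)·k, i.e. s·k^α = (n + δ)·k.
Dividing both sides by k: k^(1−α) = s / (n + δ).
k^0.53 = 0.10 / (0.018 + 0.033) = 0.10 / 0.051 = 1.9608
k* = 1.9608^(1/0.53) ≈ 3.5625
y* = (k*)^α = 3.5625^0.47 ≈ 1.8169
c* = (1 − s)·y* = (1 − 0.10) × 1.8169 ≈ 1.6352

c* ≈ 1.64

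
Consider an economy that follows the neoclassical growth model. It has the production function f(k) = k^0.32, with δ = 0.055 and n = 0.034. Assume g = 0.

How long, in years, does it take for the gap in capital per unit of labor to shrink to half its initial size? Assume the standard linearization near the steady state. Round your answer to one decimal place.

t_½ ≈ 11.5 years

Near the steady state the convergence rate is λ = (1 − α)(n + δ).
λ = (1 − 0.32) × 0.089 = 0.68 × 0.089 = 0.06052
Half-life = ln 2 / λ = 0.6931 / 0.06052 ≈ 11.45 years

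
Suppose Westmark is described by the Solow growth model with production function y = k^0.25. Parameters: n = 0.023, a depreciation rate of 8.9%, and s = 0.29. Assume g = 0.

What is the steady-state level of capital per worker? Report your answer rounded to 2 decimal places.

In steady state, investment equals break-even investment: s·k^α = (n + δ)·k.
Rearranging, k^(1−α) = s / (n + δ).
k^0.75 = 0.29 / (0.023 + 0.089) = 0.29 / 0.112 = 2.5893
k* = 2.5893^(1/0.75) ≈ 3.5556

k* ≈ 3.56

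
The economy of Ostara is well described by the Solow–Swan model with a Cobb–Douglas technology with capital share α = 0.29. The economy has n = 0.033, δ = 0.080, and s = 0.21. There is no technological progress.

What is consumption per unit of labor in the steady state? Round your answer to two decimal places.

In steady state, investment equals break-even investment: s·k^α = (n + δ)·k.
Rearranging, k^(1−α) = s / (n + δ).
k^0.71 = 0.21 / (0.033 + 0.080) = 0.21 / 0.113 = 1.8584
k* = 1.8584^(1/0.71) ≈ 2.3937
y* = (k*)^α = 2.3937^0.29 ≈ 1.2880
c* = (1 − s)·y* = (1 − 0.21) × 1.2880 ≈ 1.0175

c* = 1.02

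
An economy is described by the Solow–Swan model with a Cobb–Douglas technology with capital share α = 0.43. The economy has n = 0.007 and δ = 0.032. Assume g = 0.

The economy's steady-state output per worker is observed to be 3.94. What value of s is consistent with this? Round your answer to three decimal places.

s ≈ 0.240

Steady state requires s·f(k) = (n + δ)·k, i.e. s·k^α = (n + δ)·k.
Since y* = [s/(n + δ)]^(α/(1−α)), we have s/(n + δ) = (y*)^((1−α)/α) = 3.94^1.3256 = 6.1573.
Therefore s = 6.1573 × (n + δ) = 6.1573 × 0.039 = 0.2401.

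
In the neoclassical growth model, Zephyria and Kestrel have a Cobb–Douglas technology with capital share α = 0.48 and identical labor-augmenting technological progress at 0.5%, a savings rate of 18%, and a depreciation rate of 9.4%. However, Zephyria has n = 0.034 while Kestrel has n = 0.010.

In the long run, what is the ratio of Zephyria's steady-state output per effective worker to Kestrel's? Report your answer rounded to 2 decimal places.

ratio ≈ 0.83

Steady-state y* = [s/(n + g + δ)]^(α/(1−α)), so the ratio is [ (s_Z/(n + g + δ)_Z) / (s_K/(n + g + δ)_K) ]^0.9231.
s_Z/(n + g + δ)_Z = 0.18/0.133 = 1.3534; s_K/(n + g + δ)_K = 0.18/0.109 = 1.6514.
Ratio = (1.3534/1.6514)^0.9231 = 0.8195^0.9231 ≈ 0.8321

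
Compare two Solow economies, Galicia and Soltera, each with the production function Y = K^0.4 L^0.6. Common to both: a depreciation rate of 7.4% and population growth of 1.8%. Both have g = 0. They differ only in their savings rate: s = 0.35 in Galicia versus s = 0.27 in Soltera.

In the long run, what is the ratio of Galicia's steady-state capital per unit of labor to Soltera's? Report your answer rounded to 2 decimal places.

k*_G / k*_S ≈ 1.54

Steady-state k* = [s/(n + δ)]^(1/(1−α)), so the ratio is [ (s_G/(n + δ)_G) / (s_S/(n + δ)_S) ]^1.6667.
s_G/(n + δ)_G = 0.35/0.092 = 3.8043; s_S/(n + δ)_S = 0.27/0.092 = 2.9348.
Ratio = (3.8043/2.9348)^1.6667 = 1.2963^1.6667 ≈ 1.5412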